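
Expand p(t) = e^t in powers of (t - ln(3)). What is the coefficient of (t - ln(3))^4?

Differentiate repeatedly and evaluate at the center.
p(ln(3)) = 3
p′(ln(3)) = 3
p′′(ln(3)) = 3
p′′′(ln(3)) = 3
p^(4)(ln(3)) = 3
The Taylor polynomial is Σ p^(k)(ln(3))/k! · (t - ln(3))^k.

1/8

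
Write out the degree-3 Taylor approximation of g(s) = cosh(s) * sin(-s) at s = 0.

Multiply the two series term by term and collect like powers.
g(0) = 0
g′(0) = -1
g′′(0) = 0
g′′′(0) = -2
Then c_k = g^(k)(0)/k! gives each Taylor coefficient.

-s^3/3 - s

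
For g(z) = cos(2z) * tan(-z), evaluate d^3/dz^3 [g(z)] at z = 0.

Expand each factor separately, then convolve coefficients.
From the series, [z^3] g = 5/3; multiply by 3! = 6 to get 10.

10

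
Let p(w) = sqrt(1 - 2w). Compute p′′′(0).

The coefficient of w^3 in the expansion is -1/2, so p′′′(0) = 3! * (-1/2) = -3.

-3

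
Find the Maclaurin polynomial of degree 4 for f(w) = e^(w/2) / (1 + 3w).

26329*w^4/384 - 1097*w^3/48 + 61*w^2/8 - 5*w/2 + 1

Multiply the two series term by term and collect like powers.
f(0) = 1
f′(0) = -5/2
f′′(0) = 61/4
f′′′(0) = -1097/8
f^(4)(0) = 26329/16
Then c_k = f^(k)(0)/k! gives each Taylor coefficient.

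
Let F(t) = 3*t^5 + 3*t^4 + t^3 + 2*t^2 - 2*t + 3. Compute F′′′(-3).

From the series, [(t + 3)^3] F = 235; multiply by 3! = 6 to get 1410.

1410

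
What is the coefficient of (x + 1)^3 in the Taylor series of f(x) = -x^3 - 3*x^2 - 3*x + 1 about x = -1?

-1

Apply the Taylor formula c_k = f^(k)(a)/k!.
f(-1) = 2
f′(-1) = 0
f′′(-1) = 0
f′′′(-1) = -6
Then c_k = f^(k)(-1)/k! gives each Taylor coefficient.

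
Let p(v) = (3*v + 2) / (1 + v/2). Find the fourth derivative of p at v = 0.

Shift and add copies of the series according to the polynomial's terms.
The coefficient of v^4 in the expansion is -1/4, so p^(4)(0) = 4! * (-1/4) = -6.

-6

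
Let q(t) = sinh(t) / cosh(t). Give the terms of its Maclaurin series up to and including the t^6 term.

Write the quotient as an unknown series and match coefficients against numerator = denominator · series.

2*t^5/15 - t^3/3 + t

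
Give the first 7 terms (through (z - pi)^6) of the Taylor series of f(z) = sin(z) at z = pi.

-(z - pi)^5/120 + (z - pi)^3/6 - (z - pi)

Apply the Taylor formula c_k = f^(k)(a)/k!.
f(pi) = 0
f′(pi) = -1
f′′(pi) = 0
f′′′(pi) = 1
f^(4)(pi) = 0
f^(5)(pi) = -1
f^(6)(pi) = 0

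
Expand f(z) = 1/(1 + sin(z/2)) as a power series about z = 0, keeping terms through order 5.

Substitute the inner expansion into the outer series and collect powers.

-61*z^5/3840 + z^4/24 - 5*z^3/48 + z^2/4 - z/2 + 1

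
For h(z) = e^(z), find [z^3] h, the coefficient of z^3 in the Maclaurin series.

1/6

h(0) = 1
h′(0) = 1
h′′(0) = 1
h′′′(0) = 1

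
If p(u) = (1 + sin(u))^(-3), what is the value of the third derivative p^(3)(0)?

Let u equal the inner series; expand the outer function in u and truncate.
The coefficient of u^3 in the expansion is -19/2, so p′′′(0) = 3! * (-19/2) = -57.

-57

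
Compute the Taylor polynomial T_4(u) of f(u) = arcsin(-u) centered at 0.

-u^3/6 - u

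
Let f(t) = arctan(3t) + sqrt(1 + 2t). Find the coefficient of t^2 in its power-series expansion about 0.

-1/2

Combine the two series term by term.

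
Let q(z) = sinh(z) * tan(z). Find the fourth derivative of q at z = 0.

Write out both Maclaurin series and multiply, keeping only the needed powers.
From the series, [z^4] q = 1/2; multiply by 4! = 24 to get 12.

12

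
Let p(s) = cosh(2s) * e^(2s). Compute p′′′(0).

Expand each factor separately, then convolve coefficients.
The coefficient of s^3 in the expansion is 16/3, so p′′′(0) = 3! * (16/3) = 32.

32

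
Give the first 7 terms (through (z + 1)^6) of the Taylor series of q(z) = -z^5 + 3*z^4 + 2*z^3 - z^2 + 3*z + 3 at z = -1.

-(z + 1)^5 + 8*(z + 1)^4 - 20*(z + 1)^3 + 21*(z + 1)^2 - 6*(z + 1) + 1

[(z + 1)^0] = 1;  [(z + 1)^1] = -6;  [(z + 1)^2] = 21;  [(z + 1)^3] = -20;  [(z + 1)^4] = 8;  [(z + 1)^5] = -1;  [(z + 1)^6] = 0.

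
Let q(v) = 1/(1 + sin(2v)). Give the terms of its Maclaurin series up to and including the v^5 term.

Let u equal the inner series; expand the outer function in u and truncate.
q(0) = 1
q′(0) = -2
q′′(0) = 8
q′′′(0) = -40
q^(4)(0) = 256
q^(5)(0) = -1952
Then c_k = q^(k)(0)/k! gives each Taylor coefficient.

-244*v^5/15 + 32*v^4/3 - 20*v^3/3 + 4*v^2 - 2*v + 1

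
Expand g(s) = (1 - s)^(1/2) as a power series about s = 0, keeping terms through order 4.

g(0) = 1
g′(0) = -1/2
g′′(0) = -1/4
g′′′(0) = -3/8
g^(4)(0) = -15/16
Then c_k = g^(k)(0)/k! gives each Taylor coefficient.

-5*s^4/128 - s^3/16 - s^2/8 - s/2 + 1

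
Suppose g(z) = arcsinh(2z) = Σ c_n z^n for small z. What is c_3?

-4/3

Compute the successive derivatives at the expansion point and divide by k!.
g(0) = 0
g′(0) = 2
g′′(0) = 0
g′′′(0) = -8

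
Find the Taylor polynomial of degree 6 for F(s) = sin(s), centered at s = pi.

-(s - pi)^5/120 + (s - pi)^3/6 - (s - pi)

Compute the successive derivatives at the expansion point and divide by k!.
F(pi) = 0
F′(pi) = -1
F′′(pi) = 0
F′′′(pi) = 1
F^(4)(pi) = 0
F^(5)(pi) = -1
F^(6)(pi) = 0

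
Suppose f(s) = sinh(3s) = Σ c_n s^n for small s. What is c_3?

9/2

f(0) = 0
f′(0) = 3
f′′(0) = 0
f′′′(0) = 27
So c_3 = f′′′(0)/3! = 9/2.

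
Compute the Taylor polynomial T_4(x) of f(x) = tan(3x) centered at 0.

f(0) = 0
f′(0) = 3
f′′(0) = 0
f′′′(0) = 54
f^(4)(0) = 0
Then c_k = f^(k)(0)/k! gives each Taylor coefficient.

9*x^3 + 3*x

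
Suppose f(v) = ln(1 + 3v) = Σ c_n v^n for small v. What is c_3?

f(0) = 0
f′(0) = 3
f′′(0) = -9
f′′′(0) = 54

9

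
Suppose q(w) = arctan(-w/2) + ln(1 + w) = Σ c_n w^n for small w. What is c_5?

Expand each term separately and add.
[w^0] = 0;  [w^1] = 1/2;  [w^2] = -1/2;  [w^3] = 3/8;  [w^4] = -1/4;  [w^5] = 31/160.

31/160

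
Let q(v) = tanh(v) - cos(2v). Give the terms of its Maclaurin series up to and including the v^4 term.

-2*v^4/3 - v^3/3 + 2*v^2 + v - 1

Expand each term separately and add.
[v^0] = -1;  [v^1] = 1;  [v^2] = 2;  [v^3] = -1/3;  [v^4] = -2/3.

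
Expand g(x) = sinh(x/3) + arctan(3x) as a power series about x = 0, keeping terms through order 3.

Combine the two series term by term.
[x^0] = 0;  [x^1] = 10/3;  [x^2] = 0;  [x^3] = -1457/162.

-1457*x^3/162 + 10*x/3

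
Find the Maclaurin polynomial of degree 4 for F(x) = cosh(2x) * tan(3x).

15*x^3 + 3*x

Write out both Maclaurin series and multiply, keeping only the needed powers.
[x^0] = 0;  [x^1] = 3;  [x^2] = 0;  [x^3] = 15;  [x^4] = 0.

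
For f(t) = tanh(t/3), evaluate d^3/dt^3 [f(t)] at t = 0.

-2/27

The coefficient of t^3 in the expansion is -1/81, so f′′′(0) = 3! * (-1/81) = -2/27.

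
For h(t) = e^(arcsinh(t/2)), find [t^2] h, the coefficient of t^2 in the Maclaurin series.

1/8

Plug the Maclaurin series of the inner function into that of the outer and collect terms.
[t^0] = 1;  [t^1] = 1/2;  [t^2] = 1/8.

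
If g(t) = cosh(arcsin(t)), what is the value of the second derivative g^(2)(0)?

1

Compose series: expand the inner function first, then feed it into the outer expansion.
From the series, [t^2] g = 1/2; multiply by 2! = 2 to get 1.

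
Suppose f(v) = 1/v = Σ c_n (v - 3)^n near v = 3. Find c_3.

f(3) = 1/3
f′(3) = -1/9
f′′(3) = 2/27
f′′′(3) = -2/27
So c_3 = f′′′(3)/3! = -1/81.

-1/81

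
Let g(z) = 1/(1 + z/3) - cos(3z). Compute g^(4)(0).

-2179/27

Expand each term separately and add.
The coefficient of z^4 in the expansion is -2179/648, so g^(4)(0) = 4! * (-2179/648) = -2179/27.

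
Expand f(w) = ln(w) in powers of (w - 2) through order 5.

f(2) = ln(2)
f′(2) = 1/2
f′′(2) = -1/4
f′′′(2) = 1/4
f^(4)(2) = -3/8
f^(5)(2) = 3/4

(w - 2)^5/160 - (w - 2)^4/64 + (w - 2)^3/24 - (w - 2)^2/8 + (w - 2)/2 + ln(2)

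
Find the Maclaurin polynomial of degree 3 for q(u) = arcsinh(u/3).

q(0) = 0
q′(0) = 1/3
q′′(0) = 0
q′′′(0) = -1/27

-u^3/162 + u/3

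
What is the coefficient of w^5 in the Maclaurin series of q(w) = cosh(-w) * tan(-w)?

Take the Cauchy product of the two expansions.

-41/120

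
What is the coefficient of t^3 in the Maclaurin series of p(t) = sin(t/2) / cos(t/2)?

Divide the numerator series by the denominator series (power-series long division).
p(0) = 0
p′(0) = 1/2
p′′(0) = 0
p′′′(0) = 1/4

1/24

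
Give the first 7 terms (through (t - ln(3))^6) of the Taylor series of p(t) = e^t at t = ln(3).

(t - ln(3))^6/240 + (t - ln(3))^5/40 + (t - ln(3))^4/8 + (t - ln(3))^3/2 + 3*(t - ln(3))^2/2 + 3*(t - ln(3)) + 3

p(ln(3)) = 3
p′(ln(3)) = 3
p′′(ln(3)) = 3
p′′′(ln(3)) = 3
p^(4)(ln(3)) = 3
p^(5)(ln(3)) = 3
p^(6)(ln(3)) = 3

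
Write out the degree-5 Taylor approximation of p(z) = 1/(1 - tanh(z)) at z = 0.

Let u equal the inner series; expand the outer function in u and truncate.

2*z^5/15 + z^4/3 + 2*z^3/3 + z^2 + z + 1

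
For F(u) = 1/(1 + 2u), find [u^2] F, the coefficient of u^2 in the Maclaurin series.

[u^0] = 1;  [u^1] = -2;  [u^2] = 4.

4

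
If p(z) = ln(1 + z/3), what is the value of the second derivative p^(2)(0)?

-1/9

The coefficient of z^2 in the expansion is -1/18, so p′′(0) = 2! * (-1/18) = -1/9.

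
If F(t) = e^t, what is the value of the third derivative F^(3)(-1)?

e^(-1)

From the series, [(t + 1)^3] F = e^(-1)/6; multiply by 3! = 6 to get e^(-1).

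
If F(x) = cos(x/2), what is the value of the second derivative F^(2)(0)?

-1/4

The coefficient of x^2 in the expansion is -1/8, so F′′(0) = 2! * (-1/8) = -1/4.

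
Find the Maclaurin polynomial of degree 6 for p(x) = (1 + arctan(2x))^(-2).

1792*x^6/15 - 384*x^5/5 + 48*x^4 - 80*x^3/3 + 12*x^2 - 4*x + 1

Plug the Maclaurin series of the inner function into that of the outer and collect terms.
[x^0] = 1;  [x^1] = -4;  [x^2] = 12;  [x^3] = -80/3;  [x^4] = 48;  [x^5] = -384/5;  [x^6] = 1792/15.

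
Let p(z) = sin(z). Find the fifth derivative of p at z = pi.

-1

Use the known series and substitute for the argument.
The coefficient of (z - pi)^5 in the expansion is -1/120, so p^(5)(pi) = 5! * (-1/120) = -1.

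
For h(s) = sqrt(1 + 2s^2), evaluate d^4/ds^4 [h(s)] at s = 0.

-12

Differentiate repeatedly and evaluate at the center.
The coefficient of s^4 in the expansion is -1/2, so h^(4)(0) = 4! * (-1/2) = -12.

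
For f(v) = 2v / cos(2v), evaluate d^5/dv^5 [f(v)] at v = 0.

Divide the numerator series by the denominator series (power-series long division).
From the series, [v^5] f = 20/3; multiply by 5! = 120 to get 800.

800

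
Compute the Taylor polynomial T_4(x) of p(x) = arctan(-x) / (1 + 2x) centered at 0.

Expand each factor separately, then convolve coefficients.
[x^0] = 0;  [x^1] = -1;  [x^2] = 2;  [x^3] = -11/3;  [x^4] = 22/3.

22*x^4/3 - 11*x^3/3 + 2*x^2 - x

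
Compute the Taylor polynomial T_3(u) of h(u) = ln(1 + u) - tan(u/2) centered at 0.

7*u^3/24 - u^2/2 + u/2

Combine the two series term by term.
h(0) = 0
h′(0) = 1/2
h′′(0) = -1
h′′′(0) = 7/4
The Taylor polynomial is Σ h^(k)(0)/k! · u^k.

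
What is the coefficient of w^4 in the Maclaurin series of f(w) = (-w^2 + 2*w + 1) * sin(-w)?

1/3

Shift and add copies of the series according to the polynomial's terms.
f(0) = 0
f′(0) = -1
f′′(0) = -4
f′′′(0) = 7
f^(4)(0) = 8
So c_4 = f^(4)(0)/4! = 1/3.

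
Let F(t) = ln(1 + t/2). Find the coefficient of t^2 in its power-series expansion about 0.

[t^0] = 0;  [t^1] = 1/2;  [t^2] = -1/8.

-1/8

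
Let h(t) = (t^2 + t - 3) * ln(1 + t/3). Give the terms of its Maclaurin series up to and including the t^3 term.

13*t^3/54 + t^2/2 - t

Shift and add copies of the series according to the polynomial's terms.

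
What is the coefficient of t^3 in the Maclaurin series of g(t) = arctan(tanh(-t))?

2/3

Substitute the inner expansion into the outer series and collect powers.
g(0) = 0
g′(0) = -1
g′′(0) = 0
g′′′(0) = 4
Then c_k = g^(k)(0)/k! gives each Taylor coefficient.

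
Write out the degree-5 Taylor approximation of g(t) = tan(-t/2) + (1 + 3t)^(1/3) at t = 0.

Expand each term separately and add.
[t^0] = 1;  [t^1] = 1/2;  [t^2] = -1;  [t^3] = 13/8;  [t^4] = -10/3;  [t^5] = 1759/240.

1759*t^5/240 - 10*t^4/3 + 13*t^3/8 - t^2 + t/2 + 1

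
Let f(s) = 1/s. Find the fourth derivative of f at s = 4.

Apply the Taylor formula c_k = f^(k)(a)/k!.
From the series, [(s - 4)^4] f = 1/1024; multiply by 4! = 24 to get 3/128.

3/128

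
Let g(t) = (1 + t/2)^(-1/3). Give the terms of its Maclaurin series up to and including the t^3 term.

Compute the successive derivatives at the expansion point and divide by k!.
[t^0] = 1;  [t^1] = -1/6;  [t^2] = 1/18;  [t^3] = -7/324.

-7*t^3/324 + t^2/18 - t/6 + 1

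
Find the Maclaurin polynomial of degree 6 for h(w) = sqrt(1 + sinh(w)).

-2401*w^6/46080 + 241*w^5/3840 - 31*w^4/384 + 7*w^3/48 - w^2/8 + w/2 + 1

Let u equal the inner series; expand the outer function in u and truncate.
h(0) = 1
h′(0) = 1/2
h′′(0) = -1/4
h′′′(0) = 7/8
h^(4)(0) = -31/16
h^(5)(0) = 241/32
h^(6)(0) = -2401/64
The Taylor polynomial is Σ h^(k)(0)/k! · w^k.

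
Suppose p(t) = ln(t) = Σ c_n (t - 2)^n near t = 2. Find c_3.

[(t - 2)^0] = ln(2);  [(t - 2)^1] = 1/2;  [(t - 2)^2] = -1/8;  [(t - 2)^3] = 1/24.

1/24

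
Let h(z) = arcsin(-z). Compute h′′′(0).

Differentiate repeatedly and evaluate at the center.
The coefficient of z^3 in the expansion is -1/6, so h′′′(0) = 3! * (-1/6) = -1.

-1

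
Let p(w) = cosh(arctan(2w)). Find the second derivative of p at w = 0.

Compose series: expand the inner function first, then feed it into the outer expansion.
The coefficient of w^2 in the expansion is 2, so p′′(0) = 2! * (2) = 4.

4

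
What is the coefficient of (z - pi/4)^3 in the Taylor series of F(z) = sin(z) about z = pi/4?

[(z - pi/4)^0] = sqrt(2)/2;  [(z - pi/4)^1] = sqrt(2)/2;  [(z - pi/4)^2] = -sqrt(2)/4;  [(z - pi/4)^3] = -sqrt(2)/12.
So c_3 = F′′′(pi/4)/3! = -sqrt(2)/12.

-sqrt(2)/12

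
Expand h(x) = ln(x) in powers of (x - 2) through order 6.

-(x - 2)^6/384 + (x - 2)^5/160 - (x - 2)^4/64 + (x - 2)^3/24 - (x - 2)^2/8 + (x - 2)/2 + ln(2)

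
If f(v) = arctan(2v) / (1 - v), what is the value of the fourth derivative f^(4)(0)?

-16

Expand 1/(denominator) as a geometric series and multiply by the numerator's series.
The coefficient of v^4 in the expansion is -2/3, so f^(4)(0) = 4! * (-2/3) = -16.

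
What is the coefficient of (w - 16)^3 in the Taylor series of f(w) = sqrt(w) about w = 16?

f(16) = 4
f′(16) = 1/8
f′′(16) = -1/256
f′′′(16) = 3/8192
Dividing each by k! gives the coefficients c_0, ..., c_3.

1/16384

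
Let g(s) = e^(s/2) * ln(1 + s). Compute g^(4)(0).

-3

Expand each factor separately, then convolve coefficients.
The coefficient of s^4 in the expansion is -1/8, so g^(4)(0) = 4! * (-1/8) = -3.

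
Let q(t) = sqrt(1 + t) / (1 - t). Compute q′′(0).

Multiply the two series term by term and collect like powers.
The coefficient of t^2 in the expansion is 11/8, so q′′(0) = 2! * (11/8) = 11/4.

11/4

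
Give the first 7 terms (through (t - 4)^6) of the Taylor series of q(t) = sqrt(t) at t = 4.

q(4) = 2
q′(4) = 1/4
q′′(4) = -1/32
q′′′(4) = 3/256
q^(4)(4) = -15/2048
q^(5)(4) = 105/16384
q^(6)(4) = -945/131072

-21*(t - 4)^6/2097152 + 7*(t - 4)^5/131072 - 5*(t - 4)^4/16384 + (t - 4)^3/512 - (t - 4)^2/64 + (t - 4)/4 + 2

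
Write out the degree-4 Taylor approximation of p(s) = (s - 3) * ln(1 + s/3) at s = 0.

7*s^4/324 - 5*s^3/54 + s^2/2 - s

Distribute the polynomial across the series and collect like powers.
[s^0] = 0;  [s^1] = -1;  [s^2] = 1/2;  [s^3] = -5/54;  [s^4] = 7/324.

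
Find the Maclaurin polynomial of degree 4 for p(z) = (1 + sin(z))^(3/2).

-13*z^4/128 - 5*z^3/16 + 3*z^2/8 + 3*z/2 + 1

Let u equal the inner series; expand the outer function in u and truncate.
[z^0] = 1;  [z^1] = 3/2;  [z^2] = 3/8;  [z^3] = -5/16;  [z^4] = -13/128.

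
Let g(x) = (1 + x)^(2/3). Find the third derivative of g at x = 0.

8/27

The coefficient of x^3 in the expansion is 4/81, so g′′′(0) = 3! * (4/81) = 8/27.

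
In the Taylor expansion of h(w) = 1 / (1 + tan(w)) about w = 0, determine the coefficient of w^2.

1

Use the geometric series for the reciprocal, then substitute.
So c_2 = h′′(0)/2! = 1.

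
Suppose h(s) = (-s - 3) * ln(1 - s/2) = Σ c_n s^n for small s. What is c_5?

Distribute the polynomial across the series and collect like powers.
h(0) = 0
h′(0) = 3/2
h′′(0) = 7/4
h′′′(0) = 3/2
h^(4)(0) = 17/8
h^(5)(0) = 33/8
So c_5 = h^(5)(0)/5! = 11/320.

11/320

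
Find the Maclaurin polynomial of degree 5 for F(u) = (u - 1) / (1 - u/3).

Multiply each power in the prefactor through the base expansion.
F(0) = -1
F′(0) = 2/3
F′′(0) = 4/9
F′′′(0) = 4/9
F^(4)(0) = 16/27
F^(5)(0) = 80/81

2*u^5/243 + 2*u^4/81 + 2*u^3/27 + 2*u^2/9 + 2*u/3 - 1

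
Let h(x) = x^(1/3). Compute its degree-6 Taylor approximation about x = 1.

Use the known series and substitute for the argument.
h(1) = 1
h′(1) = 1/3
h′′(1) = -2/9
h′′′(1) = 10/27
h^(4)(1) = -80/81
h^(5)(1) = 880/243
h^(6)(1) = -12320/729

-154*(x - 1)^6/6561 + 22*(x - 1)^5/729 - 10*(x - 1)^4/243 + 5*(x - 1)^3/81 - (x - 1)^2/9 + (x - 1)/3 + 1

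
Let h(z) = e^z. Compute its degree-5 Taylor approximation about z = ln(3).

Apply the Taylor formula c_k = f^(k)(a)/k!.
[(z - ln(3))^0] = 3;  [(z - ln(3))^1] = 3;  [(z - ln(3))^2] = 3/2;  [(z - ln(3))^3] = 1/2;  [(z - ln(3))^4] = 1/8;  [(z - ln(3))^5] = 1/40.

(z - ln(3))^5/40 + (z - ln(3))^4/8 + (z - ln(3))^3/2 + 3*(z - ln(3))^2/2 + 3*(z - ln(3)) + 3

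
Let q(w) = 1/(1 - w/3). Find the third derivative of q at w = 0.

The coefficient of w^3 in the expansion is 1/27, so q′′′(0) = 3! * (1/27) = 2/9.

2/9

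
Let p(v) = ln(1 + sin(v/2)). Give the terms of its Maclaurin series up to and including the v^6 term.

-v^6/2880 + v^5/768 - v^4/192 + v^3/48 - v^2/8 + v/2

Plug the Maclaurin series of the inner function into that of the outer and collect terms.
[v^0] = 0;  [v^1] = 1/2;  [v^2] = -1/8;  [v^3] = 1/48;  [v^4] = -1/192;  [v^5] = 1/768;  [v^6] = -1/2880.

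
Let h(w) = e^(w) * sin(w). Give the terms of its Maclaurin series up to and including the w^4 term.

Take the Cauchy product of the two expansions.
[w^0] = 0;  [w^1] = 1;  [w^2] = 1;  [w^3] = 1/3;  [w^4] = 0.

w^3/3 + w^2 + w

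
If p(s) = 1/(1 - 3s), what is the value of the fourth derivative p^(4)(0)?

Differentiate repeatedly and evaluate at the center.
From the series, [s^4] p = 81; multiply by 4! = 24 to get 1944.

1944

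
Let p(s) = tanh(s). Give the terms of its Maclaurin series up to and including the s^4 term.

Apply the Taylor formula c_k = f^(k)(a)/k!.
[s^0] = 0;  [s^1] = 1;  [s^2] = 0;  [s^3] = -1/3;  [s^4] = 0.

-s^3/3 + s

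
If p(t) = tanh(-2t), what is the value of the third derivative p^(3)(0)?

16

From the series, [t^3] p = 8/3; multiply by 3! = 6 to get 16.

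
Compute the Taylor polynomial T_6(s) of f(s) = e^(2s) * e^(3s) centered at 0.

3125*s^6/144 + 625*s^5/24 + 625*s^4/24 + 125*s^3/6 + 25*s^2/2 + 5*s + 1

Take the Cauchy product of the two expansions.
[s^0] = 1;  [s^1] = 5;  [s^2] = 25/2;  [s^3] = 125/6;  [s^4] = 625/24;  [s^5] = 625/24;  [s^6] = 3125/144.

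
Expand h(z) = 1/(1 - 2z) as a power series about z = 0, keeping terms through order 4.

h(0) = 1
h′(0) = 2
h′′(0) = 8
h′′′(0) = 48
h^(4)(0) = 384
Dividing each by k! gives the coefficients c_0, ..., c_4.

16*z^4 + 8*z^3 + 4*z^2 + 2*z + 1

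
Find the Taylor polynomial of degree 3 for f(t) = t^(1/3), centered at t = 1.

Use the known series and substitute for the argument.
f(1) = 1
f′(1) = 1/3
f′′(1) = -2/9
f′′′(1) = 10/27

5*(t - 1)^3/81 - (t - 1)^2/9 + (t - 1)/3 + 1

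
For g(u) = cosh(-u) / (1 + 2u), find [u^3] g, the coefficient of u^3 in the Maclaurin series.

Expand each factor separately, then convolve coefficients.
g(0) = 1
g′(0) = -2
g′′(0) = 9
g′′′(0) = -54
So c_3 = g′′′(0)/3! = -9.

-9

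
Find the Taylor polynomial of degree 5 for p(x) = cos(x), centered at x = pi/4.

p(pi/4) = sqrt(2)/2
p′(pi/4) = -sqrt(2)/2
p′′(pi/4) = -sqrt(2)/2
p′′′(pi/4) = sqrt(2)/2
p^(4)(pi/4) = sqrt(2)/2
p^(5)(pi/4) = -sqrt(2)/2

-sqrt(2)*(x - pi/4)^5/240 + sqrt(2)*(x - pi/4)^4/48 + sqrt(2)*(x - pi/4)^3/12 - sqrt(2)*(x - pi/4)^2/4 - sqrt(2)*(x - pi/4)/2 + sqrt(2)/2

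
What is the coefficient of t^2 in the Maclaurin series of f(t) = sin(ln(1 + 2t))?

-2

Substitute the inner expansion into the outer series and collect powers.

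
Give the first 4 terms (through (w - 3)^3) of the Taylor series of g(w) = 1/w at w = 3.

Apply the Taylor formula c_k = f^(k)(a)/k!.
g(3) = 1/3
g′(3) = -1/9
g′′(3) = 2/27
g′′′(3) = -2/27

-(w - 3)^3/81 + (w - 3)^2/27 - (w - 3)/9 + 1/3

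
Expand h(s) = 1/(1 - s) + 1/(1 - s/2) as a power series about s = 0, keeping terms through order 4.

Expand each term separately and add.
h(0) = 2
h′(0) = 3/2
h′′(0) = 5/2
h′′′(0) = 27/4
h^(4)(0) = 51/2

17*s^4/16 + 9*s^3/8 + 5*s^2/4 + 3*s/2 + 2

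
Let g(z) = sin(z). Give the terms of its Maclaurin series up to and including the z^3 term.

-z^3/6 + z

g(0) = 0
g′(0) = 1
g′′(0) = 0
g′′′(0) = -1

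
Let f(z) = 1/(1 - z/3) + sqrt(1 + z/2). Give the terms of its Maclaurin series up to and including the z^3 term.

Add the two expansions coefficient-wise.
[z^0] = 2;  [z^1] = 7/12;  [z^2] = 23/288;  [z^3] = 155/3456.

155*z^3/3456 + 23*z^2/288 + 7*z/12 + 2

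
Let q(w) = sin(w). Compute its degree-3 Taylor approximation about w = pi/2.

1 - (w - pi/2)^2/2

q(pi/2) = 1
q′(pi/2) = 0
q′′(pi/2) = -1
q′′′(pi/2) = 0
The Taylor polynomial is Σ q^(k)(pi/2)/k! · (w - pi/2)^k.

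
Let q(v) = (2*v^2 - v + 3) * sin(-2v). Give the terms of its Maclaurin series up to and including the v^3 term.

2*v^2 - 6*v

Shift and add copies of the series according to the polynomial's terms.
q(0) = 0
q′(0) = -6
q′′(0) = 4
q′′′(0) = 0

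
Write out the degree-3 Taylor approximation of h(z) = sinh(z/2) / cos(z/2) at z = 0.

Divide the numerator series by the denominator series (power-series long division).
h(0) = 0
h′(0) = 1/2
h′′(0) = 0
h′′′(0) = 1/2
Dividing each by k! gives the coefficients c_0, ..., c_3.

z^3/12 + z/2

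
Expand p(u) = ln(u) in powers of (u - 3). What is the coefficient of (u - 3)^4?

-1/324

p(3) = ln(3)
p′(3) = 1/3
p′′(3) = -1/9
p′′′(3) = 2/27
p^(4)(3) = -2/27
The Taylor polynomial is Σ p^(k)(3)/k! · (u - 3)^k.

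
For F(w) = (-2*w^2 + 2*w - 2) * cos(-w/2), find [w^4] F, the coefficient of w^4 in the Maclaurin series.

47/192

Multiply each power in the prefactor through the base expansion.
F(0) = -2
F′(0) = 2
F′′(0) = -7/2
F′′′(0) = -3/2
F^(4)(0) = 47/8
So c_4 = F^(4)(0)/4! = 47/192.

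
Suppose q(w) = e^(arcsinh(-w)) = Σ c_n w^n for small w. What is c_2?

1/2

Plug the Maclaurin series of the inner function into that of the outer and collect terms.
q(0) = 1
q′(0) = -1
q′′(0) = 1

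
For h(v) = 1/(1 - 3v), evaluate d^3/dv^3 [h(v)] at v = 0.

From the series, [v^3] h = 27; multiply by 3! = 6 to get 162.

162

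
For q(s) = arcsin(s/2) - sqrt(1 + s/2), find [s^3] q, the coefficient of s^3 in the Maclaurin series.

5/384

Add the two expansions coefficient-wise.
[s^0] = -1;  [s^1] = 1/4;  [s^2] = 1/32;  [s^3] = 5/384.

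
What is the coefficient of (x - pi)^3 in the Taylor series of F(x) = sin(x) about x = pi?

1/6

Use the known series and substitute for the argument.
F(pi) = 0
F′(pi) = -1
F′′(pi) = 0
F′′′(pi) = 1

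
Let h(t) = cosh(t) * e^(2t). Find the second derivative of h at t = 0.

5

Multiply the two series term by term and collect like powers.
From the series, [t^2] h = 5/2; multiply by 2! = 2 to get 5.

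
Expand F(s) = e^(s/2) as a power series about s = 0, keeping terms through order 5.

s^5/3840 + s^4/384 + s^3/48 + s^2/8 + s/2 + 1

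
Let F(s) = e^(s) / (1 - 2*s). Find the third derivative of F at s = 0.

79

Multiply the numerator's expansion by the denominator's geometric series.
The coefficient of s^3 in the expansion is 79/6, so F′′′(0) = 3! * (79/6) = 79.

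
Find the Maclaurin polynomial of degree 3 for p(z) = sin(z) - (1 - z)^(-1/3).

Expand each term separately and add.
p(0) = -1
p′(0) = 2/3
p′′(0) = -4/9
p′′′(0) = -55/27
Dividing each by k! gives the coefficients c_0, ..., c_3.

-55*z^3/162 - 2*z^2/9 + 2*z/3 - 1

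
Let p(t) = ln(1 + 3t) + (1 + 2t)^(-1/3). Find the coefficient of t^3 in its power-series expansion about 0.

617/81

Combine the two series term by term.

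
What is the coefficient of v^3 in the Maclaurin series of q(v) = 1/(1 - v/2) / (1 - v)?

Multiply the two series term by term and collect like powers.
[v^0] = 1;  [v^1] = 3/2;  [v^2] = 7/4;  [v^3] = 15/8.

15/8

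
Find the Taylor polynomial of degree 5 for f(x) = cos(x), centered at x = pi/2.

Apply the Taylor formula c_k = f^(k)(a)/k!.
f(pi/2) = 0
f′(pi/2) = -1
f′′(pi/2) = 0
f′′′(pi/2) = 1
f^(4)(pi/2) = 0
f^(5)(pi/2) = -1

-(x - pi/2)^5/120 + (x - pi/2)^3/6 - (x - pi/2)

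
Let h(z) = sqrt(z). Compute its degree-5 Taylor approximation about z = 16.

7*(z - 16)^5/67108864 - 5*(z - 16)^4/2097152 + (z - 16)^3/16384 - (z - 16)^2/512 + (z - 16)/8 + 4

Compute the successive derivatives at the expansion point and divide by k!.
h(16) = 4
h′(16) = 1/8
h′′(16) = -1/256
h′′′(16) = 3/8192
h^(4)(16) = -15/262144
h^(5)(16) = 105/8388608
Dividing each by k! gives the coefficients c_0, ..., c_5.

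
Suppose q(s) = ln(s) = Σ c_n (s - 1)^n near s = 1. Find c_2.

-1/2

q(1) = 0
q′(1) = 1
q′′(1) = -1
The Taylor polynomial is Σ q^(k)(1)/k! · (s - 1)^k.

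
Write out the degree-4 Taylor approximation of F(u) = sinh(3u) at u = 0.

9*u^3/2 + 3*u

Compute the successive derivatives at the expansion point and divide by k!.
F(0) = 0
F′(0) = 3
F′′(0) = 0
F′′′(0) = 27
F^(4)(0) = 0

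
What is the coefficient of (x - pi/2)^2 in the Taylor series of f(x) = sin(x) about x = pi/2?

-1/2

Differentiate repeatedly and evaluate at the center.
[(x - pi/2)^0] = 1;  [(x - pi/2)^1] = 0;  [(x - pi/2)^2] = -1/2.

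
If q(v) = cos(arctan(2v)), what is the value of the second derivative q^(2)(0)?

Compose series: expand the inner function first, then feed it into the outer expansion.
The coefficient of v^2 in the expansion is -2, so q′′(0) = 2! * (-2) = -4.

-4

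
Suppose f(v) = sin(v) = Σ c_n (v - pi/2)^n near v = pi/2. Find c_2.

Apply the Taylor formula c_k = f^(k)(a)/k!.
[(v - pi/2)^0] = 1;  [(v - pi/2)^1] = 0;  [(v - pi/2)^2] = -1/2.

-1/2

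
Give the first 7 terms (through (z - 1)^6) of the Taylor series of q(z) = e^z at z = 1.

e*(z - 1)^6/720 + e*(z - 1)^5/120 + e*(z - 1)^4/24 + e*(z - 1)^3/6 + e*(z - 1)^2/2 + e*(z - 1) + e

Compute the successive derivatives at the expansion point and divide by k!.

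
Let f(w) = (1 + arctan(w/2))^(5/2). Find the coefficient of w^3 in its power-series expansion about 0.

Substitute the inner expansion into the outer series and collect powers.

-25/384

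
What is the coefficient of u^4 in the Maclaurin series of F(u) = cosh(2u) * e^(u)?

41/24

Take the Cauchy product of the two expansions.
[u^0] = 1;  [u^1] = 1;  [u^2] = 5/2;  [u^3] = 13/6;  [u^4] = 41/24.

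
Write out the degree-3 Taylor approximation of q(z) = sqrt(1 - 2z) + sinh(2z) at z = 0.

5*z^3/6 - z^2/2 + z + 1

Add the two expansions coefficient-wise.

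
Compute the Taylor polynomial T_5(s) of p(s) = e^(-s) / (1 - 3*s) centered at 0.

Multiply the numerator's expansion by the denominator's geometric series.
p(0) = 1
p′(0) = 2
p′′(0) = 13
p′′′(0) = 116
p^(4)(0) = 1393
p^(5)(0) = 20894

10447*s^5/60 + 1393*s^4/24 + 58*s^3/3 + 13*s^2/2 + 2*s + 1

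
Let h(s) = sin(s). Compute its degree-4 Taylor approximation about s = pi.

Differentiate repeatedly and evaluate at the center.
h(pi) = 0
h′(pi) = -1
h′′(pi) = 0
h′′′(pi) = 1
h^(4)(pi) = 0
Dividing each by k! gives the coefficients c_0, ..., c_4.

(s - pi)^3/6 - (s - pi)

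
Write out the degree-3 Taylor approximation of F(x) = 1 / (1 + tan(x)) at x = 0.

Expand as Σ (-1)^k u^k with u equal to the inner function's series.
[x^0] = 1;  [x^1] = -1;  [x^2] = 1;  [x^3] = -4/3.

-4*x^3/3 + x^2 - x + 1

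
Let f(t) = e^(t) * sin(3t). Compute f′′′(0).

-18

Take the Cauchy product of the two expansions.
From the series, [t^3] f = -3; multiply by 3! = 6 to get -18.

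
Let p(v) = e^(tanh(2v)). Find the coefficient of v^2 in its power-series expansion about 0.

2

Compose series: expand the inner function first, then feed it into the outer expansion.
p(0) = 1
p′(0) = 2
p′′(0) = 4
So c_2 = p′′(0)/2! = 2.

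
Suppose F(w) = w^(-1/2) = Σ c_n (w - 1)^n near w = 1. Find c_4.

35/128

Use the known series and substitute for the argument.
F(1) = 1
F′(1) = -1/2
F′′(1) = 3/4
F′′′(1) = -15/8
F^(4)(1) = 105/16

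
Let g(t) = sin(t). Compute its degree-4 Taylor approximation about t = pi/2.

Apply the Taylor formula c_k = f^(k)(a)/k!.
g(pi/2) = 1
g′(pi/2) = 0
g′′(pi/2) = -1
g′′′(pi/2) = 0
g^(4)(pi/2) = 1

(t - pi/2)^4/24 - (t - pi/2)^2/2 + 1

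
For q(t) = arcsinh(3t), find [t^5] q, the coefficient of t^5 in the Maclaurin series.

729/40

[t^0] = 0;  [t^1] = 3;  [t^2] = 0;  [t^3] = -9/2;  [t^4] = 0;  [t^5] = 729/40.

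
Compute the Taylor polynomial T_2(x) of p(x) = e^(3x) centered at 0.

p(0) = 1
p′(0) = 3
p′′(0) = 9

9*x^2/2 + 3*x + 1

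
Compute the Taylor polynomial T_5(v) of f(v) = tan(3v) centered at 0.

162*v^5/5 + 9*v^3 + 3*v

[v^0] = 0;  [v^1] = 3;  [v^2] = 0;  [v^3] = 9;  [v^4] = 0;  [v^5] = 162/5.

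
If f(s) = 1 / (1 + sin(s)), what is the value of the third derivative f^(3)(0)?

Use the geometric series for the reciprocal, then substitute.
From the series, [s^3] f = -5/6; multiply by 3! = 6 to get -5.

-5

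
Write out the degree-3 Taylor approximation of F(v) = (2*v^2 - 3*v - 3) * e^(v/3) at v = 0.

13*v^3/27 + 5*v^2/6 - 4*v - 3

Distribute the polynomial across the series and collect like powers.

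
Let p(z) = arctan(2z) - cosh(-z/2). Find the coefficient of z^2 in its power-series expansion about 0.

Expand each term separately and add.
So c_2 = p′′(0)/2! = -1/8.

-1/8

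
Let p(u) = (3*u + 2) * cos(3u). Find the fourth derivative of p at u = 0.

Distribute the polynomial across the series and collect like powers.
From the series, [u^4] p = 27/4; multiply by 4! = 24 to get 162.

162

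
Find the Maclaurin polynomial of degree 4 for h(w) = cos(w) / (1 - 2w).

Multiply the two series term by term and collect like powers.
h(0) = 1
h′(0) = 2
h′′(0) = 7
h′′′(0) = 42
h^(4)(0) = 337
Dividing each by k! gives the coefficients c_0, ..., c_4.

337*w^4/24 + 7*w^3 + 7*w^2/2 + 2*w + 1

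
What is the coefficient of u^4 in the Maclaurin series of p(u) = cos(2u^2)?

Use the known series and substitute for the argument.

-2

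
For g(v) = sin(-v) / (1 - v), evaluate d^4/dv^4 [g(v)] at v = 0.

Write out both Maclaurin series and multiply, keeping only the needed powers.
From the series, [v^4] g = -5/6; multiply by 4! = 24 to get -20.

-20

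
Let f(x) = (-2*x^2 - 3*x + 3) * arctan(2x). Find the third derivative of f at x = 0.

Distribute the polynomial across the series and collect like powers.
The coefficient of x^3 in the expansion is -12, so f′′′(0) = 3! * (-12) = -72.

-72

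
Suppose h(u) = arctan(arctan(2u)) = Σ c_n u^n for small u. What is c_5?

Let u equal the inner series; expand the outer function in u and truncate.
h(0) = 0
h′(0) = 2
h′′(0) = 0
h′′′(0) = -32
h^(4)(0) = 0
h^(5)(0) = 2816
So c_5 = h^(5)(0)/5! = 352/15.

352/15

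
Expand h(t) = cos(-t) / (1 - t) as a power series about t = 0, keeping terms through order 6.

389*t^6/720 + 13*t^5/24 + 13*t^4/24 + t^3/2 + t^2/2 + t + 1

Use 1/(1 - r) = Σ r^k on the denominator, then take the Cauchy product.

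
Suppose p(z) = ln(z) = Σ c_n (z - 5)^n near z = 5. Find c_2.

-1/50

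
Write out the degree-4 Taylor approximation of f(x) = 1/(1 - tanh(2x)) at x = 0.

Plug the Maclaurin series of the inner function into that of the outer and collect terms.

16*x^4/3 + 16*x^3/3 + 4*x^2 + 2*x + 1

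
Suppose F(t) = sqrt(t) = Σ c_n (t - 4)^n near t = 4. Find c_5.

Differentiate repeatedly and evaluate at the center.
F(4) = 2
F′(4) = 1/4
F′′(4) = -1/32
F′′′(4) = 3/256
F^(4)(4) = -15/2048
F^(5)(4) = 105/16384
So c_5 = F^(5)(4)/5! = 7/131072.

7/131072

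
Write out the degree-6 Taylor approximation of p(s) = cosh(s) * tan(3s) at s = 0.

1481*s^5/40 + 21*s^3/2 + 3*s

Expand each factor separately, then convolve coefficients.
p(0) = 0
p′(0) = 3
p′′(0) = 0
p′′′(0) = 63
p^(4)(0) = 0
p^(5)(0) = 4443
p^(6)(0) = 0
Dividing each by k! gives the coefficients c_0, ..., c_6.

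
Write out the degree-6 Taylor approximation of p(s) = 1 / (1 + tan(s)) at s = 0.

Write 1/(1+u) = 1 - u + u^2 - u^3 + ... and substitute the series for u.
p(0) = 1
p′(0) = -1
p′′(0) = 2
p′′′(0) = -8
p^(4)(0) = 40
p^(5)(0) = -256
p^(6)(0) = 1952

122*s^6/45 - 32*s^5/15 + 5*s^4/3 - 4*s^3/3 + s^2 - s + 1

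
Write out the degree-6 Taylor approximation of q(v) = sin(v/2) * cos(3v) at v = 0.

Multiply the two series term by term and collect like powers.
q(0) = 0
q′(0) = 1/2
q′′(0) = 0
q′′′(0) = -109/8
q^(4)(0) = 0
q^(5)(0) = 6841/32
q^(6)(0) = 0
The Taylor polynomial is Σ q^(k)(0)/k! · v^k.

6841*v^5/3840 - 109*v^3/48 + v/2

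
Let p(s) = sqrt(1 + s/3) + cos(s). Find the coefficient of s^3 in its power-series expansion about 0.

Expand each term separately and add.
p(0) = 2
p′(0) = 1/6
p′′(0) = -37/36
p′′′(0) = 1/72
The Taylor polynomial is Σ p^(k)(0)/k! · s^k.

1/432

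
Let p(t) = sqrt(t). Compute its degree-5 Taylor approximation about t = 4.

p(4) = 2
p′(4) = 1/4
p′′(4) = -1/32
p′′′(4) = 3/256
p^(4)(4) = -15/2048
p^(5)(4) = 105/16384
The Taylor polynomial is Σ p^(k)(4)/k! · (t - 4)^k.

7*(t - 4)^5/131072 - 5*(t - 4)^4/16384 + (t - 4)^3/512 - (t - 4)^2/64 + (t - 4)/4 + 2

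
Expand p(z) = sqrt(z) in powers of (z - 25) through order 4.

p(25) = 5
p′(25) = 1/10
p′′(25) = -1/500
p′′′(25) = 3/25000
p^(4)(25) = -3/250000
Dividing each by k! gives the coefficients c_0, ..., c_4.

-(z - 25)^4/2000000 + (z - 25)^3/50000 - (z - 25)^2/1000 + (z - 25)/10 + 5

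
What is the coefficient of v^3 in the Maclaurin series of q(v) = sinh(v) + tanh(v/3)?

25/162

Expand each term separately and add.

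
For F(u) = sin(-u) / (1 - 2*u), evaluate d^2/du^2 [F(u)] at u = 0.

-4

Expand 1/(denominator) as a geometric series and multiply by the numerator's series.
The coefficient of u^2 in the expansion is -2, so F′′(0) = 2! * (-2) = -4.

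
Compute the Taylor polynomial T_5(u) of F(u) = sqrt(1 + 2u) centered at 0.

7*u^5/8 - 5*u^4/8 + u^3/2 - u^2/2 + u + 1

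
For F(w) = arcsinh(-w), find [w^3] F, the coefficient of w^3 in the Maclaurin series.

F(0) = 0
F′(0) = -1
F′′(0) = 0
F′′′(0) = 1
So c_3 = F′′′(0)/3! = 1/6.

1/6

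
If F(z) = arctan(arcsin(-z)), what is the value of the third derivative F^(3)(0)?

1

Plug the Maclaurin series of the inner function into that of the outer and collect terms.
The coefficient of z^3 in the expansion is 1/6, so F′′′(0) = 3! * (1/6) = 1.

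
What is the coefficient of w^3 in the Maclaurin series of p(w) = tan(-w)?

Differentiate repeatedly and evaluate at the center.
p(0) = 0
p′(0) = -1
p′′(0) = 0
p′′′(0) = -2
So c_3 = p′′′(0)/3! = -1/3.

-1/3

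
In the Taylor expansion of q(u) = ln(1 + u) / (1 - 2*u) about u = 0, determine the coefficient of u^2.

Multiply the numerator's expansion by the denominator's geometric series.
q(0) = 0
q′(0) = 1
q′′(0) = 3

3/2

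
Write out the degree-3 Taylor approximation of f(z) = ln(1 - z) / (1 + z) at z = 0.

-5*z^3/6 + z^2/2 - z

Take the Cauchy product of the two expansions.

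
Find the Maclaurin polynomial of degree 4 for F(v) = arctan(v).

-v^3/3 + v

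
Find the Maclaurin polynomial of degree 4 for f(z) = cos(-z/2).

f(0) = 1
f′(0) = 0
f′′(0) = -1/4
f′′′(0) = 0
f^(4)(0) = 1/16
Then c_k = f^(k)(0)/k! gives each Taylor coefficient.

z^4/384 - z^2/8 + 1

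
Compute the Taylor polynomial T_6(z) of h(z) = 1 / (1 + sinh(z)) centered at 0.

77*z^6/45 - 181*z^5/120 + 4*z^4/3 - 7*z^3/6 + z^2 - z + 1

Use the geometric series for the reciprocal, then substitute.
h(0) = 1
h′(0) = -1
h′′(0) = 2
h′′′(0) = -7
h^(4)(0) = 32
h^(5)(0) = -181
h^(6)(0) = 1232
Dividing each by k! gives the coefficients c_0, ..., c_6.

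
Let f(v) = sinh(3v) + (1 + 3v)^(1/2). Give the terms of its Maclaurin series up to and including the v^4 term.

-405*v^4/128 + 99*v^3/16 - 9*v^2/8 + 9*v/2 + 1

Combine the two series term by term.
[v^0] = 1;  [v^1] = 9/2;  [v^2] = -9/8;  [v^3] = 99/16;  [v^4] = -405/128.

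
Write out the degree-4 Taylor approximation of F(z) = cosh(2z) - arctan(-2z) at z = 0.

2*z^4/3 - 8*z^3/3 + 2*z^2 + 2*z + 1

Expand each term separately and add.
F(0) = 1
F′(0) = 2
F′′(0) = 4
F′′′(0) = -16
F^(4)(0) = 16
Then c_k = F^(k)(0)/k! gives each Taylor coefficient.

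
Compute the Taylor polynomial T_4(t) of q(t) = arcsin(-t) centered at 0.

q(0) = 0
q′(0) = -1
q′′(0) = 0
q′′′(0) = -1
q^(4)(0) = 0

-t^3/6 - t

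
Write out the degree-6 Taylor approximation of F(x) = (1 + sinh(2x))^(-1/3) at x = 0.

455296*x^6/32805 - 24964*x^5/3645 + 848*x^4/243 - 148*x^3/81 + 8*x^2/9 - 2*x/3 + 1

Let u equal the inner series; expand the outer function in u and truncate.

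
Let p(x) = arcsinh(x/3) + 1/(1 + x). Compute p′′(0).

Add the two expansions coefficient-wise.
The coefficient of x^2 in the expansion is 1, so p′′(0) = 2! * (1) = 2.

2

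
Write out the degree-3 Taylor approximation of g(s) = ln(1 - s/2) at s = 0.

-s^3/24 - s^2/8 - s/2

[s^0] = 0;  [s^1] = -1/2;  [s^2] = -1/8;  [s^3] = -1/24.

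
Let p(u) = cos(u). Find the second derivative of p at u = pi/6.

-sqrt(3)/2

From the series, [(u - pi/6)^2] p = -sqrt(3)/4; multiply by 2! = 2 to get -sqrt(3)/2.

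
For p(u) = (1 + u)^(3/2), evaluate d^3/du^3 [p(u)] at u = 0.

-3/8

The coefficient of u^3 in the expansion is -1/16, so p′′′(0) = 3! * (-1/16) = -3/8.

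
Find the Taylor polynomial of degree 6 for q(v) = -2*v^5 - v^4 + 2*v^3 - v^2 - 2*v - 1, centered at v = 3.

q(3) = -529
q′(3) = -872
q′′(3) = -1154
q′′′(3) = -1140
q^(4)(3) = -744
q^(5)(3) = -240
q^(6)(3) = 0

-2*(v - 3)^5 - 31*(v - 3)^4 - 190*(v - 3)^3 - 577*(v - 3)^2 - 872*(v - 3) - 529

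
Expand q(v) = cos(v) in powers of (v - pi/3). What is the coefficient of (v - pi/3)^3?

[(v - pi/3)^0] = 1/2;  [(v - pi/3)^1] = -sqrt(3)/2;  [(v - pi/3)^2] = -1/4;  [(v - pi/3)^3] = sqrt(3)/12.

sqrt(3)/12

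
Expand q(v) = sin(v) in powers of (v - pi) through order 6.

-(v - pi)^5/120 + (v - pi)^3/6 - (v - pi)

[(v - pi)^0] = 0;  [(v - pi)^1] = -1;  [(v - pi)^2] = 0;  [(v - pi)^3] = 1/6;  [(v - pi)^4] = 0;  [(v - pi)^5] = -1/120;  [(v - pi)^6] = 0.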